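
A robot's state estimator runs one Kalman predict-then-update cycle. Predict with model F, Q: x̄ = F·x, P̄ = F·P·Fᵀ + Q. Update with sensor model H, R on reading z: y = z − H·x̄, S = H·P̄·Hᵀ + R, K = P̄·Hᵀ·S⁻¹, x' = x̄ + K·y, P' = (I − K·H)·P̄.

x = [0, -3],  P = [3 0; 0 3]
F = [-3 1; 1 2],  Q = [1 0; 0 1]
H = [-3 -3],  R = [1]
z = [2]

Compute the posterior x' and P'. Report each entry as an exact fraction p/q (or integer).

x̄ = F·x = [-3, -6]
P̄ = F·P·Fᵀ + Q = [31 -3; -3 16]
y = z − H·x̄ = [-25]
S = H·P̄·Hᵀ + R = [370]
K = P̄·Hᵀ·S⁻¹ = [-42/185; -39/370]
x' = x̄ + K·y = [99/37, -249/74]
P' = (I − K·H)·P̄ = [2207/185 -2193/185; -2193/185 4399/370]

x' = [99/37, -249/74]
P' = [2207/185 -2193/185; -2193/185 4399/370]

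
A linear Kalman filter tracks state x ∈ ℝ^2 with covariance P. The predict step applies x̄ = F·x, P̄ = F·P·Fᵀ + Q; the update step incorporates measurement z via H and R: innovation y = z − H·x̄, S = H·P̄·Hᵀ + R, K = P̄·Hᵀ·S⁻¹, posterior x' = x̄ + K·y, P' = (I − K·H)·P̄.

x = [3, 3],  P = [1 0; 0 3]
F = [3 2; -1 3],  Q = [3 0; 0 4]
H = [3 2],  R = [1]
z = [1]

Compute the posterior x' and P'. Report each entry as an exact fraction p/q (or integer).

x̄ = F·x = [15, 6]
P̄ = F·P·Fᵀ + Q = [24 15; 15 32]
y = z − H·x̄ = [-56]
S = H·P̄·Hᵀ + R = [525]
K = P̄·Hᵀ·S⁻¹ = [34/175; 109/525]
x' = x̄ + K·y = [103/25, -422/75]
P' = (I − K·H)·P̄ = [732/175 -1081/175; -1081/175 4919/525]

x' = [103/25, -422/75]
P' = [732/175 -1081/175; -1081/175 4919/525]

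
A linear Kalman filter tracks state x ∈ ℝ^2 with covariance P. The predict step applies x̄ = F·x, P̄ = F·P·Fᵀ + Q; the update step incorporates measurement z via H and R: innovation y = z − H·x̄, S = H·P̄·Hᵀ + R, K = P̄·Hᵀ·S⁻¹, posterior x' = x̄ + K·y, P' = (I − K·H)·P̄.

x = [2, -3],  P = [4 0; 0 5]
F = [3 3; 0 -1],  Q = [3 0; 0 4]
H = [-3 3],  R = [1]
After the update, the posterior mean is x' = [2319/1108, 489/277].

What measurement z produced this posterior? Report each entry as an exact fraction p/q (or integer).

x̄ = F·x = [-3, 3]
P̄ = F·P·Fᵀ + Q = [84 -15; -15 9]
S = H·P̄·Hᵀ + R = [1108]
K = P̄·Hᵀ·S⁻¹ = [-297/1108; 18/277]
x' − x̄ = [5643/1108, -342/277] = K·y
y = (KᵀK)⁻¹·Kᵀ·(x' − x̄) = [-19]
z = y + H·x̄ = [-19] + [18] = [-1]

z = [-1]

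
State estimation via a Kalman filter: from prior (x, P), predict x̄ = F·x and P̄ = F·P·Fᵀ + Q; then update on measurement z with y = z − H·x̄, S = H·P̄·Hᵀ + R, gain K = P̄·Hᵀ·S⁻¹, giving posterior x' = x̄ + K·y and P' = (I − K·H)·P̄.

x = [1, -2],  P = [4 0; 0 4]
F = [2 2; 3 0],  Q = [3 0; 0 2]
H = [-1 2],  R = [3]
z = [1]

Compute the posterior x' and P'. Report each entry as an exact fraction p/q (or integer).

x' = [-279/94, -41/47]
P' = [3121/94 790/47; 790/47 434/47]

x̄ = F·x = [-2, 3]
P̄ = F·P·Fᵀ + Q = [35 24; 24 38]
y = z − H·x̄ = [-7]
S = H·P̄·Hᵀ + R = [94]
K = P̄·Hᵀ·S⁻¹ = [13/94; 26/47]
x' = x̄ + K·y = [-279/94, -41/47]
P' = (I − K·H)·P̄ = [3121/94 790/47; 790/47 434/47]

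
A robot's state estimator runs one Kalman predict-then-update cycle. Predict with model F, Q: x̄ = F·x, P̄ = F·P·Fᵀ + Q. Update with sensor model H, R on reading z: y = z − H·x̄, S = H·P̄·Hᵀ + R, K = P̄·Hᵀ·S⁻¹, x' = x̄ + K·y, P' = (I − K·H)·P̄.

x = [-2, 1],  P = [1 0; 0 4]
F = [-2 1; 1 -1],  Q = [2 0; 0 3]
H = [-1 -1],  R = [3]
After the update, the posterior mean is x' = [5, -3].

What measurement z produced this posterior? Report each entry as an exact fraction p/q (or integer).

x̄ = F·x = [5, -3]
P̄ = F·P·Fᵀ + Q = [10 -6; -6 8]
S = H·P̄·Hᵀ + R = [9]
K = P̄·Hᵀ·S⁻¹ = [-4/9; -2/9]
x' − x̄ = [0, 0] = K·y
y = (KᵀK)⁻¹·Kᵀ·(x' − x̄) = [0]
z = y + H·x̄ = [0] + [-2] = [-2]

z = [-2]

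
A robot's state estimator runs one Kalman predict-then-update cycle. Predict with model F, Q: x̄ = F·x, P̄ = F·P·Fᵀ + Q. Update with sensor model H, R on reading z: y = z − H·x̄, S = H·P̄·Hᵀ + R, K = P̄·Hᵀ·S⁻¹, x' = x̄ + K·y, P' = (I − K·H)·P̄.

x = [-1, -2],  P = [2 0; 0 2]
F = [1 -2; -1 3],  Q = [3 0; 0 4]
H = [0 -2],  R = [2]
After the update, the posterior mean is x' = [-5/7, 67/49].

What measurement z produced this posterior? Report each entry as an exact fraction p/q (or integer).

z = [-3]

x̄ = F·x = [3, -5]
P̄ = F·P·Fᵀ + Q = [13 -14; -14 24]
S = H·P̄·Hᵀ + R = [98]
K = P̄·Hᵀ·S⁻¹ = [2/7; -24/49]
x' − x̄ = [-26/7, 312/49] = K·y
y = (KᵀK)⁻¹·Kᵀ·(x' − x̄) = [-13]
z = y + H·x̄ = [-13] + [10] = [-3]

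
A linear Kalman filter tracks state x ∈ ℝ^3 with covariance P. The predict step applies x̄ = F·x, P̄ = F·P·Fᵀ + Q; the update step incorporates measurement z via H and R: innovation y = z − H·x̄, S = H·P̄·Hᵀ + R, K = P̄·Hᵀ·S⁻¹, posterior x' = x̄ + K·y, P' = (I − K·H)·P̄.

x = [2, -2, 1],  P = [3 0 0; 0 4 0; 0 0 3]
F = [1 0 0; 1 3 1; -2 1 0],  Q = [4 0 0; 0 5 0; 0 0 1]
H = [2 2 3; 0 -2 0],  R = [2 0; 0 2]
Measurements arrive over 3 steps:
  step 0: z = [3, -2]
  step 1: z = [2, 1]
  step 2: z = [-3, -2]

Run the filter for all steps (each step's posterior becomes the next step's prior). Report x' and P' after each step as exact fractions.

step 0: x' = [15032/9677, 10811/9677, -8379/9677], P' = [63081/9677 949/9677 -43032/9677; 949/9677 4641/9677 -3648/9677; -43032/9677 -3648/9677 33406/9677]
step 1: x' = [2097719/23192252, -2809305/11596126, 4380117/5798063], P' = [184256465/23192252 2374067/11596126 -31976259/5798063; 2374067/11596126 2724600/5798063 -2589280/5798063; -31976259/5798063 -2589280/5798063 24617002/5798063]
step 2: x' = [25133256499/31854911908, 15023630615/15927455954, -17050710369/7963727977], P' = [261267104527/31854911908 3638164615/15927455954 -45488579566/7963727977; 3638164615/15927455954 7515833567/15927455954 -3700208560/7963727977; -45488579566/7963727977 -3700208560/7963727977 35013619986/7963727977]

step 0: x̄ = F·x = [2, -3, -6]
step 0: P̄ = F·P·Fᵀ + Q = [7 3 -6; 3 47 6; -6 6 17]
step 0: y = z − H·x̄ = [23, -8]
step 0: S = H·P̄·Hᵀ + R = [395 -236; -236 190]
step 0: K = P̄·Hᵀ·S⁻¹ = [-518/9677 -949/9677; 118/9677 -4641/9677; 3429/9677 3648/9677]
step 0: x' = x̄ + K·y = [15032/9677, 10811/9677, -8379/9677]
step 0: P' = (I − K·H)·P̄ = [63081/9677 949/9677 -43032/9677; 949/9677 4641/9677 -3648/9677; -43032/9677 -3648/9677 33406/9677]
step 1: x̄ = F·x = [15032/9677, 39086/9677, -19253/9677]
step 1: P̄ = F·P·Fᵀ + Q = [101789/9677 22896/9677 -125213/9677; 22896/9677 84383/9677 -34568/9677; -125213/9677 -34568/9677 262846/9677]
step 1: y = z − H·x̄ = [-31123/9677, 87849/9677]
step 1: S = H·P̄·Hᵀ + R = [1395452/9677 -221708/9677; -221708/9677 356886/9677]
step 1: K = P̄·Hᵀ·S⁻¹ = [-2852955/23192252 -2374067/11596126; 55427/11596126 -2724600/5798063; 2359964/5798063 2589280/5798063]
step 1: x' = x̄ + K·y = [2097719/23192252, -2809305/11596126, 4380117/5798063]
step 1: P' = (I − K·H)·P̄ = [184256465/23192252 2374067/11596126 -31976259/5798063; 2374067/11596126 2724600/5798063 -2589280/5798063; -31976259/5798063 -2589280/5798063 24617002/5798063]
step 2: x̄ = F·x = [2097719/23192252, 2762357/23192252, -2453512/5798063]
step 2: P̄ = F·P·Fᵀ + Q = [277025473/23192252 70595831/23192252 -90941199/5798063; 70595831/23192252 207307345/23192252 -28526362/5798063; -90941199/5798063 -28526362/5798063 188030994/5798063]
step 2: y = z − H·x̄ = [-12463691/5798063, -20429895/11596126]
step 2: S = H·P̄·Hᵀ + R = [895788820/5798063 -106745004/5798063; -106745004/5798063 218903471/5798063]
step 2: K = P̄·Hᵀ·S⁻¹ = [-4388043639/31854911908 -3638164615/15927455954; 26686251/7963727977 -7515833567/15927455954; 3331641853/7963727977 3700208560/7963727977]
step 2: x' = x̄ + K·y = [25133256499/31854911908, 15023630615/15927455954, -17050710369/7963727977]
step 2: P' = (I − K·H)·P̄ = [261267104527/31854911908 3638164615/15927455954 -45488579566/7963727977; 3638164615/15927455954 7515833567/15927455954 -3700208560/7963727977; -45488579566/7963727977 -3700208560/7963727977 35013619986/7963727977]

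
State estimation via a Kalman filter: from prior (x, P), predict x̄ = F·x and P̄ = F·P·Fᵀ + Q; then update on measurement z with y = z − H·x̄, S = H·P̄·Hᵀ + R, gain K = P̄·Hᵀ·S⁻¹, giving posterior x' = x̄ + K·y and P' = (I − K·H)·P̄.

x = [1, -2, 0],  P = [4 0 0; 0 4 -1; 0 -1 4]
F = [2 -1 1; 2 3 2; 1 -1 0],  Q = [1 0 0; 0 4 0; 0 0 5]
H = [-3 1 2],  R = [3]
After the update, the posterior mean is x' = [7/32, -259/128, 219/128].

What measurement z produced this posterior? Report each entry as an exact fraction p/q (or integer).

z = [1]

x̄ = F·x = [4, -4, 3]
P̄ = F·P·Fᵀ + Q = [27 11 13; 11 60 -2; 13 -2 13]
S = H·P̄·Hᵀ + R = [128]
K = P̄·Hᵀ·S⁻¹ = [-11/32; 23/128; -15/128]
x' − x̄ = [-121/32, 253/128, -165/128] = K·y
y = (KᵀK)⁻¹·Kᵀ·(x' − x̄) = [11]
z = y + H·x̄ = [11] + [-10] = [1]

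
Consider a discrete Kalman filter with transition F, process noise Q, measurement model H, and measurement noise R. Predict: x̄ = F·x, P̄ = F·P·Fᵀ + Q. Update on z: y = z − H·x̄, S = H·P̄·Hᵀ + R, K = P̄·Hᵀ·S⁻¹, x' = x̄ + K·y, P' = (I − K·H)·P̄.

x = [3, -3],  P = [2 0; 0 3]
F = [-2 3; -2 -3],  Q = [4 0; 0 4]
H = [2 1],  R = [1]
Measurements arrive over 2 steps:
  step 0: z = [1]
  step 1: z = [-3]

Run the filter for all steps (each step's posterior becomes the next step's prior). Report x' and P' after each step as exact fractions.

step 0: x̄ = F·x = [-15, 3]
step 0: P̄ = F·P·Fᵀ + Q = [39 -19; -19 39]
step 0: y = z − H·x̄ = [28]
step 0: S = H·P̄·Hᵀ + R = [120]
step 0: K = P̄·Hᵀ·S⁻¹ = [59/120; 1/120]
step 0: x' = x̄ + K·y = [-37/30, 97/30]
step 0: P' = (I − K·H)·P̄ = [1199/120 -2339/120; -2339/120 4679/120]
step 1: x̄ = F·x = [73/6, -217/30]
step 1: P̄ = F·P·Fᵀ + Q = [15091/24 -7463/24; -7463/24 19319/120]
step 1: y = z − H·x̄ = [-201/10]
step 1: S = H·P̄·Hᵀ + R = [57333/40]
step 1: K = P̄·Hᵀ·S⁻¹ = [37865/57333; -18437/57333]
step 1: x' = x̄ + K·y = [-63535/57333, -44125/57333]
step 1: P' = (I − K·H)·P̄ = [206557/57333 -125083/19111; -125083/19111 732061/57333]

step 0: x' = [-37/30, 97/30], P' = [1199/120 -2339/120; -2339/120 4679/120]
step 1: x' = [-63535/57333, -44125/57333], P' = [206557/57333 -125083/19111; -125083/19111 732061/57333]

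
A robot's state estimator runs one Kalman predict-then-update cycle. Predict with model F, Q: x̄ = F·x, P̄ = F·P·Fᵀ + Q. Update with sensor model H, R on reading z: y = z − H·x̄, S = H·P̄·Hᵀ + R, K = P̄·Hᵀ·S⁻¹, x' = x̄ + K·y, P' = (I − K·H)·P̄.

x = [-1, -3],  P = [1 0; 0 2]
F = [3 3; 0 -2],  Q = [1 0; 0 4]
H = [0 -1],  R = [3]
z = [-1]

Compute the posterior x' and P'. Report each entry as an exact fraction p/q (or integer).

x' = [-8, 2]
P' = [92/5 -12/5; -12/5 12/5]

x̄ = F·x = [-12, 6]
P̄ = F·P·Fᵀ + Q = [28 -12; -12 12]
y = z − H·x̄ = [5]
S = H·P̄·Hᵀ + R = [15]
K = P̄·Hᵀ·S⁻¹ = [4/5; -4/5]
x' = x̄ + K·y = [-8, 2]
P' = (I − K·H)·P̄ = [92/5 -12/5; -12/5 12/5]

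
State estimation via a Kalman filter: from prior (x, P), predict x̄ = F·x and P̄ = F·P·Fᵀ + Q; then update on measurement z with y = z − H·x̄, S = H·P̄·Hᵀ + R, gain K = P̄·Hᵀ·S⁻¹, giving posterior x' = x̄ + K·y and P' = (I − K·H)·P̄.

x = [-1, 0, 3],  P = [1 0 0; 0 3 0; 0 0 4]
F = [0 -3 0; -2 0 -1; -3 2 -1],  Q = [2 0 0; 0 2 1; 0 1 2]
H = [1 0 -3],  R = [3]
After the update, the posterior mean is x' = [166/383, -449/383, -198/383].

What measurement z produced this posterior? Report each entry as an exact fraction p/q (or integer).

z = [2]

x̄ = F·x = [0, -1, 0]
P̄ = F·P·Fᵀ + Q = [29 0 -18; 0 10 11; -18 11 27]
S = H·P̄·Hᵀ + R = [383]
K = P̄·Hᵀ·S⁻¹ = [83/383; -33/383; -99/383]
x' − x̄ = [166/383, -66/383, -198/383] = K·y
y = (KᵀK)⁻¹·Kᵀ·(x' − x̄) = [2]
z = y + H·x̄ = [2] + [0] = [2]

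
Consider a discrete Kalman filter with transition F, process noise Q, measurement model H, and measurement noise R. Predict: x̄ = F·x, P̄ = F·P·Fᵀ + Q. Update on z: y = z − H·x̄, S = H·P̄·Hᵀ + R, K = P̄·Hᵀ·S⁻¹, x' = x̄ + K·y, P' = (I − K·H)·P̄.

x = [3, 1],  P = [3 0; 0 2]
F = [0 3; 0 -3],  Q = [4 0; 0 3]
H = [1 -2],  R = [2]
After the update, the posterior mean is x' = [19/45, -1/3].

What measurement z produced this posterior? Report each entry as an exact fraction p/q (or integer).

x̄ = F·x = [3, -3]
P̄ = F·P·Fᵀ + Q = [22 -18; -18 21]
S = H·P̄·Hᵀ + R = [180]
K = P̄·Hᵀ·S⁻¹ = [29/90; -1/3]
x' − x̄ = [-116/45, 8/3] = K·y
y = (KᵀK)⁻¹·Kᵀ·(x' − x̄) = [-8]
z = y + H·x̄ = [-8] + [9] = [1]

z = [1]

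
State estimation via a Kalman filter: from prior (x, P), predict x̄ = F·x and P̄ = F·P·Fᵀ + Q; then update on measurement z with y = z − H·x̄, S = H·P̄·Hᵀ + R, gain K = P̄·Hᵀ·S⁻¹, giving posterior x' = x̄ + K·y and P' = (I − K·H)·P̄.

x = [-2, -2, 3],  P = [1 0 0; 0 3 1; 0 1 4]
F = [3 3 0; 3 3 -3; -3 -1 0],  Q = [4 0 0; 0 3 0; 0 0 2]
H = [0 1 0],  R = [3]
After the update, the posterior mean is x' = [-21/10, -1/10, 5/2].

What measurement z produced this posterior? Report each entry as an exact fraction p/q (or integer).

z = [1]

x̄ = F·x = [-12, -21, 8]
P̄ = F·P·Fᵀ + Q = [40 27 -18; 27 57 -15; -18 -15 14]
S = H·P̄·Hᵀ + R = [60]
K = P̄·Hᵀ·S⁻¹ = [9/20; 19/20; -1/4]
x' − x̄ = [99/10, 209/10, -11/2] = K·y
y = (KᵀK)⁻¹·Kᵀ·(x' − x̄) = [22]
z = y + H·x̄ = [22] + [-21] = [1]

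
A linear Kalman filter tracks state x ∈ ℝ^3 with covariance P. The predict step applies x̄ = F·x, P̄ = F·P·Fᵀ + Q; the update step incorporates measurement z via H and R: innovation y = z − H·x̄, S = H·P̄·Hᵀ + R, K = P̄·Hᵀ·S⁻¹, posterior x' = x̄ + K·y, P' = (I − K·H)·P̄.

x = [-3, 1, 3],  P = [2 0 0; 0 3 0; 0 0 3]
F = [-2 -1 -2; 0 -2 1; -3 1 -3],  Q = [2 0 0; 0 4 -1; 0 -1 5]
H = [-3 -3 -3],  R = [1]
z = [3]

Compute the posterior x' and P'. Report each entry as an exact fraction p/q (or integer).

x̄ = F·x = [-1, 1, 1]
P̄ = F·P·Fᵀ + Q = [25 0 27; 0 19 -16; 27 -16 53]
y = z − H·x̄ = [6]
S = H·P̄·Hᵀ + R = [1072]
K = P̄·Hᵀ·S⁻¹ = [-39/268; -9/1072; -12/67]
x' = x̄ + K·y = [-251/134, 509/536, -5/67]
P' = (I − K·H)·P̄ = [154/67 -351/268 -63/67; -351/268 20287/1072 -1180/67; -63/67 -1180/67 1247/67]

x' = [-251/134, 509/536, -5/67]
P' = [154/67 -351/268 -63/67; -351/268 20287/1072 -1180/67; -63/67 -1180/67 1247/67]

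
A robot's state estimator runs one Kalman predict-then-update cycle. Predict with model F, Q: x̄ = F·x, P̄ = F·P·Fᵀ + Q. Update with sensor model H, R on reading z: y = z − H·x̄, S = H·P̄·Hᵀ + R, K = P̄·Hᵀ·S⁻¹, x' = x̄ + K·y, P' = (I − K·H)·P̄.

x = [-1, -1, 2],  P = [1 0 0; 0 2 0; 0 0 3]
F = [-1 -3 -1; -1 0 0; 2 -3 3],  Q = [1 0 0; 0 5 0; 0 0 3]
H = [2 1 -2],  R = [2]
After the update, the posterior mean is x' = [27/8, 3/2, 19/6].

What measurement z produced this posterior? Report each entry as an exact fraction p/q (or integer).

z = [2]

x̄ = F·x = [2, 1, 7]
P̄ = F·P·Fᵀ + Q = [23 1 7; 1 6 -2; 7 -2 52]
S = H·P̄·Hᵀ + R = [264]
K = P̄·Hᵀ·S⁻¹ = [1/8; 1/22; -23/66]
x' − x̄ = [11/8, 1/2, -23/6] = K·y
y = (KᵀK)⁻¹·Kᵀ·(x' − x̄) = [11]
z = y + H·x̄ = [11] + [-9] = [2]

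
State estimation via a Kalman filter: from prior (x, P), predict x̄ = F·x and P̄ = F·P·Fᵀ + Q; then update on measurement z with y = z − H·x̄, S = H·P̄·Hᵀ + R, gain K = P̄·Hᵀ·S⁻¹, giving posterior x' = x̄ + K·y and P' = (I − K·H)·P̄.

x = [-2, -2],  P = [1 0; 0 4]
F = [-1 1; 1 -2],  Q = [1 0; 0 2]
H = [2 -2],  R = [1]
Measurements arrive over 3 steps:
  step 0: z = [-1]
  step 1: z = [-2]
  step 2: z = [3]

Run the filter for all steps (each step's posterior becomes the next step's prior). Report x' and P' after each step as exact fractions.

step 0: x̄ = F·x = [0, 2]
step 0: P̄ = F·P·Fᵀ + Q = [6 -9; -9 19]
step 0: y = z − H·x̄ = [3]
step 0: S = H·P̄·Hᵀ + R = [173]
step 0: K = P̄·Hᵀ·S⁻¹ = [30/173; -56/173]
step 0: x' = x̄ + K·y = [90/173, 178/173]
step 0: P' = (I − K·H)·P̄ = [138/173 123/173; 123/173 151/173]
step 1: x̄ = F·x = [88/173, -266/173]
step 1: P̄ = F·P·Fᵀ + Q = [216/173 -71/173; -71/173 596/173]
step 1: y = z − H·x̄ = [-1054/173]
step 1: S = H·P̄·Hᵀ + R = [3989/173]
step 1: K = P̄·Hᵀ·S⁻¹ = [574/3989; -1334/3989]
step 1: x' = x̄ + K·y = [-1468/3989, 1994/3989]
step 1: P' = (I − K·H)·P̄ = [3076/3989 2789/3989; 2789/3989 3456/3989]
step 2: x̄ = F·x = [3462/3989, -5456/3989]
step 2: P̄ = F·P·Fᵀ + Q = [4943/3989 -1621/3989; -1621/3989 13722/3989]
step 2: y = z − H·x̄ = [-5869/3989]
step 2: S = H·P̄·Hᵀ + R = [91617/3989]
step 2: K = P̄·Hᵀ·S⁻¹ = [4376/30539; -30686/91617]
step 2: x' = x̄ + K·y = [20066/30539, -80162/91617]
step 2: P' = (I − K·H)·P̄ = [23441/30539 21253/30539; 21253/30539 79102/91617]

step 0: x' = [90/173, 178/173], P' = [138/173 123/173; 123/173 151/173]
step 1: x' = [-1468/3989, 1994/3989], P' = [3076/3989 2789/3989; 2789/3989 3456/3989]
step 2: x' = [20066/30539, -80162/91617], P' = [23441/30539 21253/30539; 21253/30539 79102/91617]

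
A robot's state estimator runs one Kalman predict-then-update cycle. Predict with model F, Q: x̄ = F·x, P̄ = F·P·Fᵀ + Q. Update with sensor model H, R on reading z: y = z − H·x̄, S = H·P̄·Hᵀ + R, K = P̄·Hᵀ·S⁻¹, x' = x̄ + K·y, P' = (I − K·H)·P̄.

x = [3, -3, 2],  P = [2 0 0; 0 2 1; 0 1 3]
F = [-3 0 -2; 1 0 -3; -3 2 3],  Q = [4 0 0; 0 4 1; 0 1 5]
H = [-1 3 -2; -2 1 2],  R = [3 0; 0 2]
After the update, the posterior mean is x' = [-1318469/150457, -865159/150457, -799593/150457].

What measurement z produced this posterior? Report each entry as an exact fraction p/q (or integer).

x̄ = F·x = [-13, -3, -9]
P̄ = F·P·Fᵀ + Q = [34 12 -4; 12 33 -38; -4 -38 70]
S = H·P̄·Hᵀ + R = [982 -357; -357 283]
K = P̄·Hᵀ·S⁻¹ = [-20018/150457 -59278/150457; 22210/150457 -7603/150457; -31480/150457 18770/150457]
x' − x̄ = [637472/150457, -413788/150457, 554520/150457] = K·y
y = (KᵀK)⁻¹·Kᵀ·(x' − x̄) = [-20, -4]
z = y + H·x̄ = [-20, -4] + [22, 5] = [2, 1]

z = [2, 1]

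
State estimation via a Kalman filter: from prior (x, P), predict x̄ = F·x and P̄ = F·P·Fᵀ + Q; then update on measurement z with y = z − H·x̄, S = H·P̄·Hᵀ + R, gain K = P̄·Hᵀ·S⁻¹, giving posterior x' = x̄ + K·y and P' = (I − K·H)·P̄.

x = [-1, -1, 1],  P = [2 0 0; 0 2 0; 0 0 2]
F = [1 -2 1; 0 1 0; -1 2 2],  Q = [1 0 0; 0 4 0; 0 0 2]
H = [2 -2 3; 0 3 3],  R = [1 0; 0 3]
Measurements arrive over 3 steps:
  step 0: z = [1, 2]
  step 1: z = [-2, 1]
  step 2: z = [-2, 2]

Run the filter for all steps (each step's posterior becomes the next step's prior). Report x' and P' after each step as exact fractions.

step 0: x' = [3402/14335, 3829/14335, 5359/14335], P' = [78567/14335 29584/14335 -31786/14335; 29584/14335 13358/14335 -11412/14335; -31786/14335 -11412/14335 14188/14335]
step 1: x' = [-4248007/57089819, 32781233/57089819, -12844908/57089819], P' = [78880300/57089819 29928186/57089819 -31670253/57089819; 29928186/57089819 20134770/57089819 -9870906/57089819; -31670253/57089819 -9870906/57089819 17952235/57089819]
step 2: x' = [-147735038266/105604656113, 2452694275/9600423283, 46052029471/105604656113], P' = [145898261978/105604656113 5033288762/9600423283 -58601729929/105604656113; 5033288762/9600423283 307850526/872765753 -1660345858/9600423283; -58601729929/105604656113 -1660345858/9600423283 33158897158/105604656113]

step 0: x̄ = F·x = [2, -1, 1]
step 0: P̄ = F·P·Fᵀ + Q = [13 -4 -6; -4 6 4; -6 4 20]
step 0: y = z − H·x̄ = [-8, 2]
step 0: S = H·P̄·Hᵀ + R = [169 96; 96 309]
step 0: K = P̄·Hᵀ·S⁻¹ = [2608/14335 -2202/14335; -1784/14335 1946/14335; 1816/14335 2776/14335]
step 0: x' = x̄ + K·y = [3402/14335, 3829/14335, 5359/14335]
step 0: P' = (I − K·H)·P̄ = [78567/14335 29584/14335 -31786/14335; 29584/14335 13358/14335 -11412/14335; -31786/14335 -11412/14335 14188/14335]
step 1: x̄ = F·x = [1103/14335, 3829/14335, 14974/14335]
step 1: P̄ = F·P·Fᵀ + Q = [24262/14335 -8544/14335 5751/14335; -8544/14335 70698/14335 -25692/14335; 5751/14335 -25692/14335 134933/14335]
step 1: y = z − H·x̄ = [-13628/2867, -42074/14335]
step 1: S = H·P̄·Hᵀ + R = [410848/2867 139275/2867; 139275/2867 1431228/14335]
step 1: K = P̄·Hᵀ·S⁻¹ = [2893469/57089819 -1742067/57089819; -10025886/57089819 10263864/57089819; 10258011/57089819 8081329/57089819]
step 1: x' = x̄ + K·y = [-4248007/57089819, 32781233/57089819, -12844908/57089819]
step 1: P' = (I − K·H)·P̄ = [78880300/57089819 29928186/57089819 -31670253/57089819; 29928186/57089819 20134770/57089819 -9870906/57089819; -31670253/57089819 -9870906/57089819 17952235/57089819]
step 2: x̄ = F·x = [-82655381/57089819, 32781233/57089819, 44120657/57089819]
step 2: P̄ = F·P·Fᵀ + Q = [90891808/57089819 -20212260/57089819 -15730607/57089819; -20212260/57089819 248494046/57089819 -9400458/57089819; -15730607/57089819 -9400458/57089819 273408978/57089819]
step 2: y = z − H·x̄ = [-15668381/57089819, -116526032/57089819]
step 2: S = H·P̄·Hᵀ + R = [3961050329/57089819 725857950/57089819; 725857950/57089819 4699188429/57089819]
step 2: K = P̄·Hᵀ·S⁻¹ = [5258981405/105604656113 -3235553547/105604656113; -1687171622/9600423283 1726009928/9600423283; 18800840492/105604656113 14895092720/105604656113]
step 2: x' = x̄ + K·y = [-147735038266/105604656113, 2452694275/9600423283, 46052029471/105604656113]
step 2: P' = (I − K·H)·P̄ = [145898261978/105604656113 5033288762/9600423283 -58601729929/105604656113; 5033288762/9600423283 307850526/872765753 -1660345858/9600423283; -58601729929/105604656113 -1660345858/9600423283 33158897158/105604656113]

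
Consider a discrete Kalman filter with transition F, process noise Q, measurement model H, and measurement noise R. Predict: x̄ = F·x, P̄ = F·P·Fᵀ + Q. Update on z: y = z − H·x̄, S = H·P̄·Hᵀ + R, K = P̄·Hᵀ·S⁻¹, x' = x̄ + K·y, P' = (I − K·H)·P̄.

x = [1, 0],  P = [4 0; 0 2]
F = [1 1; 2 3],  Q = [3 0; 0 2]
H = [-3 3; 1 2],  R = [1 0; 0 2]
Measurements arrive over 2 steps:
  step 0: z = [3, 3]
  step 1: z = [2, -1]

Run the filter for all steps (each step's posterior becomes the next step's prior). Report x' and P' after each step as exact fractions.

step 0: x̄ = F·x = [1, 2]
step 0: P̄ = F·P·Fᵀ + Q = [9 14; 14 36]
step 0: y = z − H·x̄ = [0, -2]
step 0: S = H·P̄·Hᵀ + R = [154 147; 147 211]
step 0: K = P̄·Hᵀ·S⁻¹ = [-2274/10885 499/1555; 1284/10885 506/1555]
step 0: x' = x̄ + K·y = [557/1555, 2098/1555]
step 0: P' = (I − K·H)·P̄ = [2834/10885 2076/10885; 2076/10885 2504/10885]
step 1: x̄ = F·x = [531/311, 7408/1555]
step 1: P̄ = F·P·Fᵀ + Q = [8429/2177 4712/2177; 4712/2177 80554/10885]
step 1: y = z − H·x̄ = [-11149/1555, -19026/1555]
step 1: S = H·P̄·Hᵀ + R = [98728/1555 40887/1555; 40887/1555 480371/10885]
step 1: K = P̄·Hᵀ·S⁻¹ = [-4807674/22973531 1019073/3281933; 2690046/22973531 1032702/3281933]
step 1: x' = x̄ + K·y = [-13586301/22973531, 1710146/22973531]
step 1: P' = (I − K·H)·P̄ = [5824046/22973531 4221488/22973531; 4221488/22973531 5118170/22973531]

step 0: x' = [557/1555, 2098/1555], P' = [2834/10885 2076/10885; 2076/10885 2504/10885]
step 1: x' = [-13586301/22973531, 1710146/22973531], P' = [5824046/22973531 4221488/22973531; 4221488/22973531 5118170/22973531]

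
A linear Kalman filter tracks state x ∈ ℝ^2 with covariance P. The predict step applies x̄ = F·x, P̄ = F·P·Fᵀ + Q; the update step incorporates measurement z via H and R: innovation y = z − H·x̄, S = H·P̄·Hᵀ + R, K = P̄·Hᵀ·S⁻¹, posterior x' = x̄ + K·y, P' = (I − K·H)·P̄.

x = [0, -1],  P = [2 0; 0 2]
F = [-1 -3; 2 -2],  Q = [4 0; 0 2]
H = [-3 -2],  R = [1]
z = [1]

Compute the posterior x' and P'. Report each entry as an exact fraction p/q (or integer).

x̄ = F·x = [3, 2]
P̄ = F·P·Fᵀ + Q = [24 8; 8 18]
y = z − H·x̄ = [14]
S = H·P̄·Hᵀ + R = [385]
K = P̄·Hᵀ·S⁻¹ = [-8/35; -12/77]
x' = x̄ + K·y = [-1/5, -2/11]
P' = (I − K·H)·P̄ = [136/35 -40/7; -40/7 666/77]

x' = [-1/5, -2/11]
P' = [136/35 -40/7; -40/7 666/77]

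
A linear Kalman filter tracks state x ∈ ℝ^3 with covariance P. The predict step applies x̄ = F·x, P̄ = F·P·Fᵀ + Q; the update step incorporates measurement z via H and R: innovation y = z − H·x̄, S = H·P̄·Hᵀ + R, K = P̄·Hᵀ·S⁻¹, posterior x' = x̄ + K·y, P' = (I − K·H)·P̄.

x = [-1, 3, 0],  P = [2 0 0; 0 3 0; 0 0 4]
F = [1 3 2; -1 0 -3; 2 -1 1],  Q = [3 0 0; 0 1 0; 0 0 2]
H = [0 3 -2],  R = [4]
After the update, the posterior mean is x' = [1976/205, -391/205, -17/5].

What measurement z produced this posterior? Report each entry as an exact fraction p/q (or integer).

z = [1]

x̄ = F·x = [8, 1, -5]
P̄ = F·P·Fᵀ + Q = [48 -26 3; -26 39 -16; 3 -16 17]
S = H·P̄·Hᵀ + R = [615]
K = P̄·Hᵀ·S⁻¹ = [-28/205; 149/615; -2/15]
x' − x̄ = [336/205, -596/205, 8/5] = K·y
y = (KᵀK)⁻¹·Kᵀ·(x' − x̄) = [-12]
z = y + H·x̄ = [-12] + [13] = [1]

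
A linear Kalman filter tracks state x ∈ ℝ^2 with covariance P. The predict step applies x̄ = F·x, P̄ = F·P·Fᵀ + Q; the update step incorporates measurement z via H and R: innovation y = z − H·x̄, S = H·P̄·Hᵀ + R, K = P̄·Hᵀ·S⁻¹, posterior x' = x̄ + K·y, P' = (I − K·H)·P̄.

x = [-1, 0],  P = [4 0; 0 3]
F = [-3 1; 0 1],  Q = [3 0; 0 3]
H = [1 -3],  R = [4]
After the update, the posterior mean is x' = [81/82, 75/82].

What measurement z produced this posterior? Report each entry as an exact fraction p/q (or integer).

x̄ = F·x = [3, 0]
P̄ = F·P·Fᵀ + Q = [42 3; 3 6]
S = H·P̄·Hᵀ + R = [82]
K = P̄·Hᵀ·S⁻¹ = [33/82; -15/82]
x' − x̄ = [-165/82, 75/82] = K·y
y = (KᵀK)⁻¹·Kᵀ·(x' − x̄) = [-5]
z = y + H·x̄ = [-5] + [3] = [-2]

z = [-2]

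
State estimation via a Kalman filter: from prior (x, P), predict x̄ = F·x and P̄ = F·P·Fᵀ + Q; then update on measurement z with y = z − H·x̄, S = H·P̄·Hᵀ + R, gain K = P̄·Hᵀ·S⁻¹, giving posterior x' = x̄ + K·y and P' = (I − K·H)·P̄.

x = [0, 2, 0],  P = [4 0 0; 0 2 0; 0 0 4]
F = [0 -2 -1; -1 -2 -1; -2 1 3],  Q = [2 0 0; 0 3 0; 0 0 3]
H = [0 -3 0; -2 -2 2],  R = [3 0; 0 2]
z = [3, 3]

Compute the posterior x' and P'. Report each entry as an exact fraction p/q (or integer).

x̄ = F·x = [-4, -4, 2]
P̄ = F·P·Fᵀ + Q = [14 12 -16; 12 19 -8; -16 -8 57]
y = z − H·x̄ = [-9, -17]
S = H·P̄·Hᵀ + R = [174 234; 234 650]
K = P̄·Hᵀ·S⁻¹ = [-12/187 -258/2431; -241/748 -3/748; -13/34 171/442]
x' = x̄ + K·y = [-3934/2431, -193/187, -251/221]
P' = (I − K·H)·P̄ = [6746/2431 12/187 604/221; 12/187 241/748 13/34; 604/221 13/34 774/221]

x' = [-3934/2431, -193/187, -251/221]
P' = [6746/2431 12/187 604/221; 12/187 241/748 13/34; 604/221 13/34 774/221]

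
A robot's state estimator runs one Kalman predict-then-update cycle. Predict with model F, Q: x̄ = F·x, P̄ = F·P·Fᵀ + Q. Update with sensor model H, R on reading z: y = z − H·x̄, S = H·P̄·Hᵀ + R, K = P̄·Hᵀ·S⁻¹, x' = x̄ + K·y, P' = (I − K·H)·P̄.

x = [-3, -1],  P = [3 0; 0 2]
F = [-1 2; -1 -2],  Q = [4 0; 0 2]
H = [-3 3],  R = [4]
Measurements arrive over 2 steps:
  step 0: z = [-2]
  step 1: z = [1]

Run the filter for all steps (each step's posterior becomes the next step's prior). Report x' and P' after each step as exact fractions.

step 0: x' = [593/173, 487/173], P' = [795/173 755/173; 755/173 791/173]
step 1: x' = [-72207/61969, -55562/61969], P' = [168043/61969 160043/61969; 160043/61969 179431/61969]

step 0: x̄ = F·x = [1, 5]
step 0: P̄ = F·P·Fᵀ + Q = [15 -5; -5 13]
step 0: y = z − H·x̄ = [-14]
step 0: S = H·P̄·Hᵀ + R = [346]
step 0: K = P̄·Hᵀ·S⁻¹ = [-30/173; 27/173]
step 0: x' = x̄ + K·y = [593/173, 487/173]
step 0: P' = (I − K·H)·P̄ = [795/173 755/173; 755/173 791/173]
step 1: x̄ = F·x = [381/173, -1567/173]
step 1: P̄ = F·P·Fᵀ + Q = [1631/173 -2369/173; -2369/173 7325/173]
step 1: y = z − H·x̄ = [6017/173]
step 1: S = H·P̄·Hᵀ + R = [123938/173]
step 1: K = P̄·Hᵀ·S⁻¹ = [-6000/61969; 14541/61969]
step 1: x' = x̄ + K·y = [-72207/61969, -55562/61969]
step 1: P' = (I − K·H)·P̄ = [168043/61969 160043/61969; 160043/61969 179431/61969]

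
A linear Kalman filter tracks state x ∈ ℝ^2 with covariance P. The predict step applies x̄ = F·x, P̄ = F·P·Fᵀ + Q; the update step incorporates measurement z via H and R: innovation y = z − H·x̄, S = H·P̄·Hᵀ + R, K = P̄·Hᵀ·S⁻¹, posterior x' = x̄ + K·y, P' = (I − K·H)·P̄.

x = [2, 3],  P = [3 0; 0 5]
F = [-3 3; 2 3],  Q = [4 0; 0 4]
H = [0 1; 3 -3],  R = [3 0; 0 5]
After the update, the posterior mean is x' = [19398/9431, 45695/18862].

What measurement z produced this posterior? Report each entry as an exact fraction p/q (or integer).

x̄ = F·x = [3, 13]
P̄ = F·P·Fᵀ + Q = [76 27; 27 61]
S = H·P̄·Hᵀ + R = [64 -102; -102 752]
K = P̄·Hᵀ·S⁻¹ = [17649/18862 6081/18862; 8867/9431 -153/18862]
x' − x̄ = [-8895/9431, -199511/18862] = K·y
y = (KᵀK)⁻¹·Kᵀ·(x' − x̄) = [-11, 29]
z = y + H·x̄ = [-11, 29] + [13, -30] = [2, -1]

z = [2, -1]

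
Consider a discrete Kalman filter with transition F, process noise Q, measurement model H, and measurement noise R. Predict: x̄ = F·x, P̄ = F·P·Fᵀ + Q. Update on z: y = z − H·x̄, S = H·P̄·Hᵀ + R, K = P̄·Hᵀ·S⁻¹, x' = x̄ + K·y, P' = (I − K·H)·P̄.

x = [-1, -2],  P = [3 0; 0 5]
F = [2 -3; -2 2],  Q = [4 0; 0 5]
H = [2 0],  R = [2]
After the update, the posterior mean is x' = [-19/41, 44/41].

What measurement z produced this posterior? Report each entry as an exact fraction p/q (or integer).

x̄ = F·x = [4, -2]
P̄ = F·P·Fᵀ + Q = [61 -42; -42 37]
S = H·P̄·Hᵀ + R = [246]
K = P̄·Hᵀ·S⁻¹ = [61/123; -14/41]
x' − x̄ = [-183/41, 126/41] = K·y
y = (KᵀK)⁻¹·Kᵀ·(x' − x̄) = [-9]
z = y + H·x̄ = [-9] + [8] = [-1]

z = [-1]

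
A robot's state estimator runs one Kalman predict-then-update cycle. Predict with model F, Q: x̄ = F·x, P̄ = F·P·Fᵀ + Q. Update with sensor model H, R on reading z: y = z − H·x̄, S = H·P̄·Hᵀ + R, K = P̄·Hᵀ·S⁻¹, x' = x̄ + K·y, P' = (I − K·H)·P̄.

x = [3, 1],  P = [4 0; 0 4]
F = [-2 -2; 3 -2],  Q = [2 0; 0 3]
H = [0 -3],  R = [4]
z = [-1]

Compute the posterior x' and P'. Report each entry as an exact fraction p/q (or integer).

x' = [-3512/499, 193/499]
P' = [16390/499 -32/499; -32/499 220/499]

x̄ = F·x = [-8, 7]
P̄ = F·P·Fᵀ + Q = [34 -8; -8 55]
y = z − H·x̄ = [20]
S = H·P̄·Hᵀ + R = [499]
K = P̄·Hᵀ·S⁻¹ = [24/499; -165/499]
x' = x̄ + K·y = [-3512/499, 193/499]
P' = (I − K·H)·P̄ = [16390/499 -32/499; -32/499 220/499]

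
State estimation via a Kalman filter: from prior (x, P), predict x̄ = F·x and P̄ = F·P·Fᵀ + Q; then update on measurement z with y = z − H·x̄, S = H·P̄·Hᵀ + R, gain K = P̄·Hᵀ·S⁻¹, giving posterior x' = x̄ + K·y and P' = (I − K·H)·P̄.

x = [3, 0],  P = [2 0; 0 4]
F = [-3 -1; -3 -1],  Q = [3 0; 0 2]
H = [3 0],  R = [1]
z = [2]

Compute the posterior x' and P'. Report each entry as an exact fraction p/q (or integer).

x̄ = F·x = [-9, -9]
P̄ = F·P·Fᵀ + Q = [25 22; 22 24]
y = z − H·x̄ = [29]
S = H·P̄·Hᵀ + R = [226]
K = P̄·Hᵀ·S⁻¹ = [75/226; 33/113]
x' = x̄ + K·y = [141/226, -60/113]
P' = (I − K·H)·P̄ = [25/226 11/113; 11/113 534/113]

x' = [141/226, -60/113]
P' = [25/226 11/113; 11/113 534/113]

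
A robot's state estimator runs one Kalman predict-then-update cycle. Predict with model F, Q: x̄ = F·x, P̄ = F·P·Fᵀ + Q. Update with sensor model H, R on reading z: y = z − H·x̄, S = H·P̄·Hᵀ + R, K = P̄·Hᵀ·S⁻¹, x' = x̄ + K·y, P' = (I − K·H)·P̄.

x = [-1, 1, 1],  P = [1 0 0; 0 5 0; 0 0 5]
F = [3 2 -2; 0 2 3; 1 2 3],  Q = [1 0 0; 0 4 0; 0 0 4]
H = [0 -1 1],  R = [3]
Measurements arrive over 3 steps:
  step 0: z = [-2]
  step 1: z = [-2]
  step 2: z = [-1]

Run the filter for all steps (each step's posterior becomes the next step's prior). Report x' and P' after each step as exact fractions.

step 0: x̄ = F·x = [-3, 5, 4]
step 0: P̄ = F·P·Fᵀ + Q = [50 -10 -7; -10 69 65; -7 65 70]
step 0: y = z − H·x̄ = [-1]
step 0: S = H·P̄·Hᵀ + R = [12]
step 0: K = P̄·Hᵀ·S⁻¹ = [1/4; -1/3; 5/12]
step 0: x' = x̄ + K·y = [-13/4, 16/3, 43/12]
step 0: P' = (I − K·H)·P̄ = [197/4 -9 -33/4; -9 203/3 200/3; -33/4 200/3 815/12]
step 1: x̄ = F·x = [-25/4, 257/12, 109/6]
step 1: P̄ = F·P·Fᵀ + Q = [1777/4 -527/4 29/2; -527/4 20231/12 9835/6; 29/2 9835/6 4949/3]
step 1: y = z − H·x̄ = [5/4]
step 1: S = H·P̄·Hᵀ + R = [241/4]
step 1: K = P̄·Hᵀ·S⁻¹ = [585/241; -187/241; 42/241]
step 1: x' = x̄ + K·y = [-775/241, 14783/723, 13292/723]
step 1: P' = (I − K·H)·P̄ = [21508/241 -4403/241 -2648/241; -4403/241 1192691/723 1191008/723; -2648/241 1191008/723 1191386/723]
step 2: x̄ = F·x = [-1331/241, 69442/723, 67117/723]
step 2: P̄ = F·P·Fᵀ + Q = [175501/241 -48762/241 12252/241; -48762/241 29788226/723 29735084/723; 12252/241 29735084/723 29752250/723]
step 2: y = z − H·x̄ = [534/241]
step 2: S = H·P̄·Hᵀ + R = [24159/241]
step 2: K = P̄·Hᵀ·S⁻¹ = [20338/8053; -17714/24159; 5722/24159]
step 2: x' = x̄ + K·y = [589/8053, 2281150/24159, 2255389/24159]
step 2: P' = (I − K·H)·P̄ = [715381/8053 -134494/8053 -73480/8053; -134494/8053 994069702/24159 994016560/24159; -73480/8053 994016560/24159 994033726/24159]

step 0: x' = [-13/4, 16/3, 43/12], P' = [197/4 -9 -33/4; -9 203/3 200/3; -33/4 200/3 815/12]
step 1: x' = [-775/241, 14783/723, 13292/723], P' = [21508/241 -4403/241 -2648/241; -4403/241 1192691/723 1191008/723; -2648/241 1191008/723 1191386/723]
step 2: x' = [589/8053, 2281150/24159, 2255389/24159], P' = [715381/8053 -134494/8053 -73480/8053; -134494/8053 994069702/24159 994016560/24159; -73480/8053 994016560/24159 994033726/24159]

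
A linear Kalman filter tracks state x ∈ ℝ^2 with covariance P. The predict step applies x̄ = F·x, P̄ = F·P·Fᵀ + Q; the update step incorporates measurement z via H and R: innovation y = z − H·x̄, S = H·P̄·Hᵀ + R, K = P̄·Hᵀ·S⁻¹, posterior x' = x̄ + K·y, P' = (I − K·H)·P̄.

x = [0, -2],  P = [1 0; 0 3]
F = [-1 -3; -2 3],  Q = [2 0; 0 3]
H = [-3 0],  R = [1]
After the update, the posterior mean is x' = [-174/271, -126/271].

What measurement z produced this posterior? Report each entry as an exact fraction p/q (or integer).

x̄ = F·x = [6, -6]
P̄ = F·P·Fᵀ + Q = [30 -25; -25 34]
S = H·P̄·Hᵀ + R = [271]
K = P̄·Hᵀ·S⁻¹ = [-90/271; 75/271]
x' − x̄ = [-1800/271, 1500/271] = K·y
y = (KᵀK)⁻¹·Kᵀ·(x' − x̄) = [20]
z = y + H·x̄ = [20] + [-18] = [2]

z = [2]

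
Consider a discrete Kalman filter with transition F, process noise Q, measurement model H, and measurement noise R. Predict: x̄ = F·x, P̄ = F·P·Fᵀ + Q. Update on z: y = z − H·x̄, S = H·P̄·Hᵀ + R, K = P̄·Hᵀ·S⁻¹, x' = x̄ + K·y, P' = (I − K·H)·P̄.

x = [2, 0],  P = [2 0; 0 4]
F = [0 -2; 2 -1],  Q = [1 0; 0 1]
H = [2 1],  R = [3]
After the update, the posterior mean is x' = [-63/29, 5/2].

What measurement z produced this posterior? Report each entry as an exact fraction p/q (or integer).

z = [-2]

x̄ = F·x = [0, 4]
P̄ = F·P·Fᵀ + Q = [17 8; 8 13]
S = H·P̄·Hᵀ + R = [116]
K = P̄·Hᵀ·S⁻¹ = [21/58; 1/4]
x' − x̄ = [-63/29, -3/2] = K·y
y = (KᵀK)⁻¹·Kᵀ·(x' − x̄) = [-6]
z = y + H·x̄ = [-6] + [4] = [-2]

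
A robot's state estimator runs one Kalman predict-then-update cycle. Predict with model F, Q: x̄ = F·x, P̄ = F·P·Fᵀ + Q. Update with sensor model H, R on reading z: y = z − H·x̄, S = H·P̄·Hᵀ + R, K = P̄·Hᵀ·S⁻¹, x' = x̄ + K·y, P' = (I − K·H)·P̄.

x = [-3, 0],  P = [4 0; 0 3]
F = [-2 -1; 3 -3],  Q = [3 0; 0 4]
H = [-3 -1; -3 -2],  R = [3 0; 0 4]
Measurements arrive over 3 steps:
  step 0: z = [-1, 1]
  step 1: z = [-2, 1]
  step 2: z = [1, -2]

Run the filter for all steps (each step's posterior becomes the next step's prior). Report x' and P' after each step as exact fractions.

step 0: x' = [18921/12811, -37583/12811], P' = [20248/12811 -37650/12811; -37650/12811 79491/12811]
step 1: x' = [72167867/84665365, -23476565/16933073], P' = [98713312/84665365 -36790386/16933073; -36790386/16933073 81183975/16933073]
step 2: x' = [-481979732622/433755533071, 1133796263084/433755533071], P' = [496562859592/433755533071 -922995240474/433755533071; -922995240474/433755533071 2038443267459/433755533071]

step 0: x̄ = F·x = [6, -9]
step 0: P̄ = F·P·Fᵀ + Q = [22 -15; -15 67]
step 0: y = z − H·x̄ = [8, 1]
step 0: S = H·P̄·Hᵀ + R = [178 197; 197 290]
step 0: K = P̄·Hᵀ·S⁻¹ = [-7698/12811 3639/12811; 11153/12811 -11508/12811]
step 0: x' = x̄ + K·y = [18921/12811, -37583/12811]
step 0: P' = (I − K·H)·P̄ = [20248/12811 -37650/12811; -37650/12811 79491/12811]
step 1: x̄ = F·x = [-259/12811, 169512/12811]
step 1: P̄ = F·P·Fᵀ + Q = [48316/12811 4035/12811; 4035/12811 1626595/12811]
step 1: y = z − H·x̄ = [143113/12811, 351058/12811]
step 1: S = H·P̄·Hᵀ + R = [2124082/12811 3724349/12811; 3724349/12811 7040888/12811]
step 1: K = P̄·Hᵀ·S⁻¹ = [-37396002/84665365 17940981/84665365; 9729061/16933073 -12999198/16933073]
step 1: x' = x̄ + K·y = [72167867/84665365, -23476565/16933073]
step 1: P' = (I − K·H)·P̄ = [98713312/84665365 -36790386/16933073; -36790386/16933073 81183975/16933073]
step 2: x̄ = F·x = [-26952909/84665365, 568652076/84665365]
step 2: P̄ = F·P·Fᵀ + Q = [318961498/84665365 73623963/84665365; 73623963/84665365 8191494883/84665365]
step 2: y = z − H·x̄ = [572458714/84665365, 177422939/16933073]
step 2: S = H·P̄·Hᵀ + R = [11757888238/84665365 3983251783/16933073; 3983251783/16933073 7371756406/16933073]
step 2: K = P̄·Hᵀ·S⁻¹ = [-26985397062/61965076153 89075475543/433755533071; 34787735903/61965076153 -326975203374/433755533071]
step 2: x' = x̄ + K·y = [-481979732622/433755533071, 1133796263084/433755533071]
step 2: P' = (I − K·H)·P̄ = [496562859592/433755533071 -922995240474/433755533071; -922995240474/433755533071 2038443267459/433755533071]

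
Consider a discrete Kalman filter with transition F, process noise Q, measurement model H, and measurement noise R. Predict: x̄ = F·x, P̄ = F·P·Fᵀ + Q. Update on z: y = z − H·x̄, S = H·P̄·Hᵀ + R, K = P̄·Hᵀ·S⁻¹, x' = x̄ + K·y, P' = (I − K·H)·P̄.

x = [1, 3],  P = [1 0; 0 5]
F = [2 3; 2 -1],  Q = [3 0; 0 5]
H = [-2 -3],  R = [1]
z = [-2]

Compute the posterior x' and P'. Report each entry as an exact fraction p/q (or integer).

x̄ = F·x = [11, -1]
P̄ = F·P·Fᵀ + Q = [52 -11; -11 14]
y = z − H·x̄ = [17]
S = H·P̄·Hᵀ + R = [203]
K = P̄·Hᵀ·S⁻¹ = [-71/203; -20/203]
x' = x̄ + K·y = [1026/203, -543/203]
P' = (I − K·H)·P̄ = [5515/203 -3653/203; -3653/203 2442/203]

x' = [1026/203, -543/203]
P' = [5515/203 -3653/203; -3653/203 2442/203]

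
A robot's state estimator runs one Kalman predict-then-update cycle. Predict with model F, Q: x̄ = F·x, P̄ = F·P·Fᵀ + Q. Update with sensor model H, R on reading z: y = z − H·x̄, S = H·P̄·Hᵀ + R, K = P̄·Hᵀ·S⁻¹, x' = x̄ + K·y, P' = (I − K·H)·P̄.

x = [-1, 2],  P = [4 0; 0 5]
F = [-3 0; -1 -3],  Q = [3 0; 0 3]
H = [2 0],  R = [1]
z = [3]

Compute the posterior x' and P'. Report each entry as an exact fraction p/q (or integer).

x' = [237/157, -857/157]
P' = [39/157 12/157; 12/157 7588/157]

x̄ = F·x = [3, -5]
P̄ = F·P·Fᵀ + Q = [39 12; 12 52]
y = z − H·x̄ = [-3]
S = H·P̄·Hᵀ + R = [157]
K = P̄·Hᵀ·S⁻¹ = [78/157; 24/157]
x' = x̄ + K·y = [237/157, -857/157]
P' = (I − K·H)·P̄ = [39/157 12/157; 12/157 7588/157]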